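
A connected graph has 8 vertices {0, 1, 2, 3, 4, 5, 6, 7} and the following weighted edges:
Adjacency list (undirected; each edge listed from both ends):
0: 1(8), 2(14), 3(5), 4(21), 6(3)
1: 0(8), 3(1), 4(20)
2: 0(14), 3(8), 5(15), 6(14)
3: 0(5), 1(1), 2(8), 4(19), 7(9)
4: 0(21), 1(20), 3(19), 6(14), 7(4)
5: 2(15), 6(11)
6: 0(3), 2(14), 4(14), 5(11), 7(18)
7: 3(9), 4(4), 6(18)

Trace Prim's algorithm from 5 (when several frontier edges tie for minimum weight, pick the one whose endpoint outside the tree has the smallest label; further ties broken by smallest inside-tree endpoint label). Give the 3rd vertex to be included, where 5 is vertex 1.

0

Prim, starting at 5.
Step 1: cheapest edge leaving the tree is 5-6 (11); add 6.
Step 2: cheapest edge leaving the tree is 0-6 (3); add 0.
Step 3: cheapest edge leaving the tree is 0-3 (5); add 3.
Step 4: cheapest edge leaving the tree is 1-3 (1); add 1.
Step 5: cheapest edge leaving the tree is 2-3 (8); add 2.
Step 6: cheapest edge leaving the tree is 3-7 (9); add 7.
Step 7: cheapest edge leaving the tree is 4-7 (4); add 4.
Vertex order: 5, 6, 0, 3, 1, 2, 7, 4. The 3rd vertex is 0.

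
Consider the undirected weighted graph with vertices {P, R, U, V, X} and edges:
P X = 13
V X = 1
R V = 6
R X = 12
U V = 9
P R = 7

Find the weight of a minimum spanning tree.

23

Prim, starting at X.
Step 1: frontier [V X 1, R X 12, P X 13] → take V X (1); add V.
Step 2: frontier [R V 6, U V 9, R X 12, P X 13] → take R V (6); add R.
Step 3: frontier [P R 7, U V 9, P X 13] → take P R (7); add P.
Step 4: frontier [U V 9] → take U V (9); add U.
MST edges: V X, R V, P R, U V; total weight 1+6+7+9 = 23.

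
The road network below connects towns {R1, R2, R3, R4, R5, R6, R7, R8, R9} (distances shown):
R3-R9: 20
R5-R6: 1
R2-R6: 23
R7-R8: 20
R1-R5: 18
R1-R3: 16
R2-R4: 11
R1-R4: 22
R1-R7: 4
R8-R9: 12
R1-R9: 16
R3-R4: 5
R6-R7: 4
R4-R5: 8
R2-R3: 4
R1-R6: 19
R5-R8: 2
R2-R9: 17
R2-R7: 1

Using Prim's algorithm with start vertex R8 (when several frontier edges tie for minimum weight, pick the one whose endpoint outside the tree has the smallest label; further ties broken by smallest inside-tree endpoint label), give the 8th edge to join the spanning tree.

R8-R9

Prim's algorithm from R8:
Step 1: cheapest edge leaving the tree is R5-R8 (2); add R5.
Step 2: cheapest edge leaving the tree is R5-R6 (1); add R6.
Step 3: cheapest edge leaving the tree is R6-R7 (4); add R7.
Step 4: cheapest edge leaving the tree is R2-R7 (1); add R2.
Step 5: cheapest edge leaving the tree is R1-R7 (4); add R1.
Step 6: cheapest edge leaving the tree is R2-R3 (4); add R3.
Step 7: cheapest edge leaving the tree is R3-R4 (5); add R4.
Step 8: cheapest edge leaving the tree is R8-R9 (12); add R9.
The 8th edge added is R8-R9.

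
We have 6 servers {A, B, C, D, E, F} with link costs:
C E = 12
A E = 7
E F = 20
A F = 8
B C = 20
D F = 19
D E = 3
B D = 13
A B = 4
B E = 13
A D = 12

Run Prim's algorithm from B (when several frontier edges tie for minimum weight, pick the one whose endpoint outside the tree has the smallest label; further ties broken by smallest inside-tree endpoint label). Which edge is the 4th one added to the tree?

A-F

Prim, starting at B.
Step 1: cheapest edge leaving the tree is A B (4); add A.
Step 2: cheapest edge leaving the tree is A E (7); add E.
Step 3: cheapest edge leaving the tree is D E (3); add D.
Step 4: cheapest edge leaving the tree is A F (8); add F.
Step 5: cheapest edge leaving the tree is C E (12); add C.
The 4th edge added is A F.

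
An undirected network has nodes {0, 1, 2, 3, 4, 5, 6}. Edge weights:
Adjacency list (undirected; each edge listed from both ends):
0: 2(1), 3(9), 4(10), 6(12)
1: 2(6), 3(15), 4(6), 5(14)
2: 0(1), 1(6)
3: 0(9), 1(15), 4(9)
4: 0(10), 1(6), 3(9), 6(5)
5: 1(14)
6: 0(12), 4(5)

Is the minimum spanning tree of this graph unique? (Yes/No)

No

Kruskal: consider edges lightest-first.
0—2 (1): add. Components now {0,2} {1} {3} {4} {5} {6}
4—6 (5): add. Components now {0,2} {1} {3} {4,6} {5}
1—2 (6): add. Components now {0,1,2} {3} {4,6} {5}
1—4 (6): add. Components now {0,1,2,4,6} {3} {5}
0—3 (9): add. Components now {0,1,2,3,4,6} {5}
3—4 (9): skip — 3 and 4 already connected.
0—4 (10): skip — 0 and 4 already connected.
0—6 (12): skip — 0 and 6 already connected.
1—5 (14): add. Components now {0,1,2,3,4,5,6}
Non-tree edge 3—4 has weight 9, equal to the heaviest edge on its tree cycle — swapping gives another MST of the same weight. Not unique.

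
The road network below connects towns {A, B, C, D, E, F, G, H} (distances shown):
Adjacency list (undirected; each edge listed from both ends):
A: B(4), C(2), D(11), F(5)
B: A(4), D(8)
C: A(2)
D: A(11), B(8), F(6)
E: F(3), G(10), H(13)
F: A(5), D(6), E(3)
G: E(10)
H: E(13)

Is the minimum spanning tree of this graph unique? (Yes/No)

Yes

Kruskal: consider edges lightest-first.
A—C (2): add — endpoints in different components.
E—F (3): add — endpoints in different components.
A—B (4): add — endpoints in different components.
A—F (5): add — endpoints in different components.
D—F (6): add — endpoints in different components.
B—D (8): skip — B and D already connected.
E—G (10): add — endpoints in different components.
A—D (11): skip — A and D already connected.
E—H (13): add — endpoints in different components.
Every non-tree edge has weight strictly greater than the heaviest edge on the tree path between its endpoints, so the MST is unique.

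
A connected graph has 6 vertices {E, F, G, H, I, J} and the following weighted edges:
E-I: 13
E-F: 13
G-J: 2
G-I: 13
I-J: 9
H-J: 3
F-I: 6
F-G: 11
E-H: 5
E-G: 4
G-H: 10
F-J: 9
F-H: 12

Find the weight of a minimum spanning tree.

24

Prim's algorithm from E:
Step 1: cheapest edge leaving the tree is E-G (4); add G.
Step 2: cheapest edge leaving the tree is G-J (2); add J.
Step 3: cheapest edge leaving the tree is H-J (3); add H.
Step 4: cheapest edge leaving the tree is F-J (9); add F.
Step 5: cheapest edge leaving the tree is F-I (6); add I.
MST edges: E-G, G-J, H-J, F-J, F-I; total weight 4+2+3+9+6 = 24.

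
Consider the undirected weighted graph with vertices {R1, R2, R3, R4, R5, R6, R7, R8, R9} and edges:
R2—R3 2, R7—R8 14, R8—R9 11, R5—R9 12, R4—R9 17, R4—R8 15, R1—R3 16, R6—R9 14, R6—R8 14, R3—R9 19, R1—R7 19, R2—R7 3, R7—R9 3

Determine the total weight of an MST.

Prim's algorithm from R5:
Step 1: cheapest edge leaving the tree is R5—R9 (12); add R9.
Step 2: cheapest edge leaving the tree is R7—R9 (3); add R7.
Step 3: cheapest edge leaving the tree is R2—R7 (3); add R2.
Step 4: cheapest edge leaving the tree is R2—R3 (2); add R3.
Step 5: cheapest edge leaving the tree is R8—R9 (11); add R8.
Step 6: cheapest edge leaving the tree is R6—R8 (14); add R6.
Step 7: cheapest edge leaving the tree is R4—R8 (15); add R4.
Step 8: cheapest edge leaving the tree is R1—R3 (16); add R1.
MST edges: R5—R9, R7—R9, R2—R7, R2—R3, R8—R9, R6—R8, R4—R8, R1—R3; total weight 12+3+3+2+11+14+15+16 = 76.

76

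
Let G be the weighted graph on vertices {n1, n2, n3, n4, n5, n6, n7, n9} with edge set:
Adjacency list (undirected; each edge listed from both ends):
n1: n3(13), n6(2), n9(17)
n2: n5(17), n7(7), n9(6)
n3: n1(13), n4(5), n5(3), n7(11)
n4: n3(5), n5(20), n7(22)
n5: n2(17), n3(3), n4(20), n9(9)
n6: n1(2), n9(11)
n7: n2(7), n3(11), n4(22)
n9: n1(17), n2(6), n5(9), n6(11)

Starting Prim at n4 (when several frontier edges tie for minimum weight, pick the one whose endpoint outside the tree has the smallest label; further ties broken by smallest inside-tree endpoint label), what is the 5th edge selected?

n2-n7

Grow the tree from n4 using Prim:
Step 1: cheapest edge leaving the tree is n3 n4 (5); add n3.
Step 2: cheapest edge leaving the tree is n3 n5 (3); add n5.
Step 3: cheapest edge leaving the tree is n5 n9 (9); add n9.
Step 4: cheapest edge leaving the tree is n2 n9 (6); add n2.
Step 5: cheapest edge leaving the tree is n2 n7 (7); add n7.
Step 6: cheapest edge leaving the tree is n6 n9 (11); add n6.
Step 7: cheapest edge leaving the tree is n1 n6 (2); add n1.
The 5th edge added is n2 n7.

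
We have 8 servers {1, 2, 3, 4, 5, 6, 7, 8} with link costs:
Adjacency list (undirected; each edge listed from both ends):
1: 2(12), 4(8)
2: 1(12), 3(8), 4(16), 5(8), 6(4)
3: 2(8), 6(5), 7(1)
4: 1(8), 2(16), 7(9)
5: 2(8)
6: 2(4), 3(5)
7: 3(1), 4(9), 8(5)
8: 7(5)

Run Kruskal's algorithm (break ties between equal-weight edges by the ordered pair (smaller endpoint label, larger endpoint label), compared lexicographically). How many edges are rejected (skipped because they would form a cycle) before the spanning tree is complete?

Sort edges by weight, then run Kruskal:
3-7 (1): add — endpoints in different components.
2-6 (4): add — endpoints in different components.
3-6 (5): add — endpoints in different components.
7-8 (5): add — endpoints in different components.
1-4 (8): add — endpoints in different components.
2-3 (8): skip — 2 and 3 already connected.
2-5 (8): add — endpoints in different components.
4-7 (9): add — endpoints in different components.
Edges rejected before the tree was complete: 1.

1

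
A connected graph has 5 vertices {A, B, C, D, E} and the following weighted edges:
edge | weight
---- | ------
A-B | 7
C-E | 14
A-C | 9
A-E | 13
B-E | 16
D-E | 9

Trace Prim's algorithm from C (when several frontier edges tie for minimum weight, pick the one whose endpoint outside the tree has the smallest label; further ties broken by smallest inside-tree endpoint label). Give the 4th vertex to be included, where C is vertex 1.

Prim's algorithm from C:
Step 1: frontier [A-C 9, C-E 14] → take A-C (9); add A.
Step 2: frontier [A-B 7, A-E 13, C-E 14] → take A-B (7); add B.
Step 3: frontier [A-E 13, B-E 16, C-E 14] → take A-E (13); add E.
Step 4: frontier [D-E 9] → take D-E (9); add D.
Vertex order: C, A, B, E, D. The 4th vertex is E.

E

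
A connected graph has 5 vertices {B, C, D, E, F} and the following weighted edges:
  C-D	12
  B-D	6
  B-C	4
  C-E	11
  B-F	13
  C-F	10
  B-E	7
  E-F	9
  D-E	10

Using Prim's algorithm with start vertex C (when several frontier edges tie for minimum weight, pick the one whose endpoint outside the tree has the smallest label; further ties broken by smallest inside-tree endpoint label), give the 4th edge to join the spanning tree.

Grow the tree from C using Prim:
Step 1: cheapest edge leaving the tree is B-C (4); add B.
Step 2: cheapest edge leaving the tree is B-D (6); add D.
Step 3: cheapest edge leaving the tree is B-E (7); add E.
Step 4: cheapest edge leaving the tree is E-F (9); add F.
The 4th edge added is E-F.

E-F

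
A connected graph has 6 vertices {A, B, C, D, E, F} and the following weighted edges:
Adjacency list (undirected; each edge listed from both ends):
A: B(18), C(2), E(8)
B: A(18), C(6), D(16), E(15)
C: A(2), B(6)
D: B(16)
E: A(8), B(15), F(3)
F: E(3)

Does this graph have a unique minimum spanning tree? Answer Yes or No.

Sort edges by weight, then run Kruskal:
A C (2): add. Components now {A,C} {B} {D} {E} {F}
E F (3): add. Components now {A,C} {B} {D} {E,F}
B C (6): add. Components now {A,B,C} {D} {E,F}
A E (8): add. Components now {A,B,C,E,F} {D}
B E (15): skip — B and E already connected.
B D (16): add. Components now {A,B,C,D,E,F}
Every non-tree edge has weight strictly greater than the heaviest edge on the tree path between its endpoints, so the MST is unique.

Yes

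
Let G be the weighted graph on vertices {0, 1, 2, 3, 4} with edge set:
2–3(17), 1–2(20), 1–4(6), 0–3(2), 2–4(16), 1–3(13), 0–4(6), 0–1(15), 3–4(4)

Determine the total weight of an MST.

Grow the tree from 1 using Prim:
Step 1: cheapest edge leaving the tree is 1–4 (6); add 4.
Step 2: cheapest edge leaving the tree is 3–4 (4); add 3.
Step 3: cheapest edge leaving the tree is 0–3 (2); add 0.
Step 4: cheapest edge leaving the tree is 2–4 (16); add 2.
MST edges: 1–4, 3–4, 0–3, 2–4; total weight 6+4+2+16 = 28.

28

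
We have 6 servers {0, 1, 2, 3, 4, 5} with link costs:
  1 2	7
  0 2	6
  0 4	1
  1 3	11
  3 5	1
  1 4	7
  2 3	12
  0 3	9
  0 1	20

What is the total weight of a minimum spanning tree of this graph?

Kruskal: consider edges lightest-first.
0 4 (1): add — endpoints in different components.
3 5 (1): add — endpoints in different components.
0 2 (6): add — endpoints in different components.
1 2 (7): add — endpoints in different components.
1 4 (7): skip — 1 and 4 already connected.
0 3 (9): add — endpoints in different components.
MST edges: 0 4, 3 5, 0 2, 1 2, 0 3; total weight 1+1+6+7+9 = 24.

24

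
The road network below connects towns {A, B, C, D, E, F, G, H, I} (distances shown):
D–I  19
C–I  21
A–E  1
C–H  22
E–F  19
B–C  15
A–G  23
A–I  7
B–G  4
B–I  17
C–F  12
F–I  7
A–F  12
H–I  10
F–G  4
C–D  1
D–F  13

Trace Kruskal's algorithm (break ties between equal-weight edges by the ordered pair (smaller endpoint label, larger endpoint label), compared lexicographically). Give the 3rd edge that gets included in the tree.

Sort edges by weight, then run Kruskal:
A–E (1): add — endpoints in different components.
C–D (1): add — endpoints in different components.
B–G (4): add — endpoints in different components.
F–G (4): add — endpoints in different components.
A–I (7): add — endpoints in different components.
F–I (7): add — endpoints in different components.
H–I (10): add — endpoints in different components.
A–F (12): skip — A and F already connected.
C–F (12): add — endpoints in different components.
The 3rd edge added is B–G.

B-G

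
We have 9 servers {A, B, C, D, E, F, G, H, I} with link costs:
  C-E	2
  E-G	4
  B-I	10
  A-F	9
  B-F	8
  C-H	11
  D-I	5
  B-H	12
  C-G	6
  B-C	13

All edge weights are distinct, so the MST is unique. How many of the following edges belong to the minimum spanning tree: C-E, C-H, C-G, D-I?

Sort edges by weight, then run Kruskal:
C-E (2): add — endpoints in different components.
E-G (4): add — endpoints in different components.
D-I (5): add — endpoints in different components.
C-G (6): skip — C and G already connected.
B-F (8): add — endpoints in different components.
A-F (9): add — endpoints in different components.
B-I (10): add — endpoints in different components.
C-H (11): add — endpoints in different components.
B-H (12): add — endpoints in different components.
MST edge set: {C-E, E-G, D-I, B-F, A-F, B-I, C-H, B-H}.
Of the listed edges, {C-E, C-H, D-I} are in the MST → 3.

3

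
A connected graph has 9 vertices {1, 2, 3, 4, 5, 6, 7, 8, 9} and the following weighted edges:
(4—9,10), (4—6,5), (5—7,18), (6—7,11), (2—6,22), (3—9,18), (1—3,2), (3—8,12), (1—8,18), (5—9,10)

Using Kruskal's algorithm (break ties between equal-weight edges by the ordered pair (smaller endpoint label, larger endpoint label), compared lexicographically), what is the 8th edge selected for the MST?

2-6

Sort edges by weight, then run Kruskal:
1—3 (2): add — endpoints in different components.
4—6 (5): add — endpoints in different components.
4—9 (10): add — endpoints in different components.
5—9 (10): add — endpoints in different components.
6—7 (11): add — endpoints in different components.
3—8 (12): add — endpoints in different components.
1—8 (18): skip — 1 and 8 already connected.
3—9 (18): add — endpoints in different components.
5—7 (18): skip — 5 and 7 already connected.
2—6 (22): add — endpoints in different components.
The 8th edge added is 2—6.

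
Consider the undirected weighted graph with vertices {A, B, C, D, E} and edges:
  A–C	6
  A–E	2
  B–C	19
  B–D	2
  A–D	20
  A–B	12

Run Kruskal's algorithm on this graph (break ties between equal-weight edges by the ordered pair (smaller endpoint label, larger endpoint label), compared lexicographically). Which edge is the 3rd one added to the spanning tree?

A-C

Kruskal's algorithm — process edges by increasing weight (ties by edge label):
A–E (2): add — endpoints in different components.
B–D (2): add — endpoints in different components.
A–C (6): add — endpoints in different components.
A–B (12): add — endpoints in different components.
The 3rd edge added is A–C.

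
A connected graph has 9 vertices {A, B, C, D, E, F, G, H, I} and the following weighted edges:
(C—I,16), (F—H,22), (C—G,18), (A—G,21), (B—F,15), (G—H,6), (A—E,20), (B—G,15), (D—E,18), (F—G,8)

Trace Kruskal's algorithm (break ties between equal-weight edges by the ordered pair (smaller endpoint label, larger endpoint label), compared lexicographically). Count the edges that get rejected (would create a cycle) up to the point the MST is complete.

1

Kruskal: consider edges lightest-first.
G—H (6): add — endpoints in different components.
F—G (8): add — endpoints in different components.
B—F (15): add — endpoints in different components.
B—G (15): skip — B and G already connected.
C—I (16): add — endpoints in different components.
C—G (18): add — endpoints in different components.
D—E (18): add — endpoints in different components.
A—E (20): add — endpoints in different components.
A—G (21): add — endpoints in different components.
Edges rejected before the tree was complete: 1.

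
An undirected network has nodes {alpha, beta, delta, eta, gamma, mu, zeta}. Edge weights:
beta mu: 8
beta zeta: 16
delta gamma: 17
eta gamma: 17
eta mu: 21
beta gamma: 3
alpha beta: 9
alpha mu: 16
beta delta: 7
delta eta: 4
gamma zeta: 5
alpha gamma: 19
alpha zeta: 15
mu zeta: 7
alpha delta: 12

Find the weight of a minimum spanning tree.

Kruskal: consider edges lightest-first.
beta gamma (3): add. Components now {delta} {zeta} {eta} {beta,gamma} {mu} {alpha}
delta eta (4): add. Components now {delta,eta} {zeta} {beta,gamma} {mu} {alpha}
gamma zeta (5): add. Components now {delta,eta} {beta,gamma,zeta} {mu} {alpha}
beta delta (7): add. Components now {beta,delta,eta,gamma,zeta} {mu} {alpha}
mu zeta (7): add. Components now {beta,delta,eta,gamma,mu,zeta} {alpha}
beta mu (8): skip — mu and beta already connected.
alpha beta (9): add. Components now {alpha,beta,delta,eta,gamma,mu,zeta}
MST edges: beta gamma, delta eta, gamma zeta, beta delta, mu zeta, alpha beta; total weight 3+4+5+7+7+9 = 35.

35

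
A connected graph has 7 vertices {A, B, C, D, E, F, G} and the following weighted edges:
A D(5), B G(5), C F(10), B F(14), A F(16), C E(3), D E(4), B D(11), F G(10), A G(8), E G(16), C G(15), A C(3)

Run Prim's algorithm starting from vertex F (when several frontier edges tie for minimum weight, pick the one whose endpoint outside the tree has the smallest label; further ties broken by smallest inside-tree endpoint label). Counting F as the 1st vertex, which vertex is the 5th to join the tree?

D

Prim, starting at F.
Step 1: cheapest edge leaving the tree is C F (10); add C.
Step 2: cheapest edge leaving the tree is A C (3); add A.
Step 3: cheapest edge leaving the tree is C E (3); add E.
Step 4: cheapest edge leaving the tree is D E (4); add D.
Step 5: cheapest edge leaving the tree is A G (8); add G.
Step 6: cheapest edge leaving the tree is B G (5); add B.
Vertex order: F, C, A, E, D, G, B. The 5th vertex is D.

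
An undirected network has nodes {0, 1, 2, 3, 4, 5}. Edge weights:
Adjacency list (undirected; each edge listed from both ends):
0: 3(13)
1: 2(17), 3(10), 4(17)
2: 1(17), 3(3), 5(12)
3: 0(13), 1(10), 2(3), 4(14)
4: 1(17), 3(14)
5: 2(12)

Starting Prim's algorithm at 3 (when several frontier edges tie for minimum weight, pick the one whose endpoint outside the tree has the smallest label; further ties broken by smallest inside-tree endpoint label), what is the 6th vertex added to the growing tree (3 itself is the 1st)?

Prim, starting at 3.
Step 1: frontier [2 3 3, 1 3 10, 0 3 13, 3 4 14] → take 2 3 (3); add 2.
Step 2: frontier [2 5 12, 1 2 17, 1 3 10, 0 3 13, 3 4 14] → take 1 3 (10); add 1.
Step 3: frontier [1 4 17, 2 5 12, 0 3 13, 3 4 14] → take 2 5 (12); add 5.
Step 4: frontier [1 4 17, 0 3 13, 3 4 14] → take 0 3 (13); add 0.
Step 5: frontier [1 4 17, 3 4 14] → take 3 4 (14); add 4.
Vertex order: 3, 2, 1, 5, 0, 4. The 6th vertex is 4.

4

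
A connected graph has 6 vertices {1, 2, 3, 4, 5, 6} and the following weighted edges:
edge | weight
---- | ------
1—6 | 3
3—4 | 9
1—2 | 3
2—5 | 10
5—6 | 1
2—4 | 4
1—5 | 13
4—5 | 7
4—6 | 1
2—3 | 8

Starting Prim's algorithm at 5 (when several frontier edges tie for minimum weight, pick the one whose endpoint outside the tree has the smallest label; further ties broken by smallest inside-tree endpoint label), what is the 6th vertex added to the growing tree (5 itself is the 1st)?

3

Prim, starting at 5.
Step 1: frontier [5—6 1, 4—5 7, 2—5 10, 1—5 13] → take 5—6 (1); add 6.
Step 2: frontier [4—5 7, 2—5 10, 1—5 13, 4—6 1, 1—6 3] → take 4—6 (1); add 4.
Step 3: frontier [2—4 4, 3—4 9, 2—5 10, 1—5 13, 1—6 3] → take 1—6 (3); add 1.
Step 4: frontier [1—2 3, 2—4 4, 3—4 9, 2—5 10] → take 1—2 (3); add 2.
Step 5: frontier [2—3 8, 3—4 9] → take 2—3 (8); add 3.
Vertex order: 5, 6, 4, 1, 2, 3. The 6th vertex is 3.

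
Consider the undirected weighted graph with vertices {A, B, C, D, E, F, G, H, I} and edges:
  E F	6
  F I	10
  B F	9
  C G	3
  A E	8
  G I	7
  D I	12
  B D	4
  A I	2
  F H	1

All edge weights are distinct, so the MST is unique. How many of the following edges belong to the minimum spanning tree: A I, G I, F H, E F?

4

Kruskal: consider edges lightest-first.
F H (1): add — endpoints in different components.
A I (2): add — endpoints in different components.
C G (3): add — endpoints in different components.
B D (4): add — endpoints in different components.
E F (6): add — endpoints in different components.
G I (7): add — endpoints in different components.
A E (8): add — endpoints in different components.
B F (9): add — endpoints in different components.
MST edge set: {F H, A I, C G, B D, E F, G I, A E, B F}.
Of the listed edges, {A I, G I, F H, E F} are in the MST → 4.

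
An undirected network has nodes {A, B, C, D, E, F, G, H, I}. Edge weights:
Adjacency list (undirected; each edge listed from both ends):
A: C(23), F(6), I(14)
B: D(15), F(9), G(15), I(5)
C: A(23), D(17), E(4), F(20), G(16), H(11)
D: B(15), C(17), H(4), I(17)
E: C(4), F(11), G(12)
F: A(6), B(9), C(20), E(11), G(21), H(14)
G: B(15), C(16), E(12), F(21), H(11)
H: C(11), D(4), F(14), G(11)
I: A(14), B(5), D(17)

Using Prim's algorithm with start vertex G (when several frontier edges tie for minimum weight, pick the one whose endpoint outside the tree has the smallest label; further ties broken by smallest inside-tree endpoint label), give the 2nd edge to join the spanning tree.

D-H

Grow the tree from G using Prim:
Step 1: cheapest edge leaving the tree is G—H (11); add H.
Step 2: cheapest edge leaving the tree is D—H (4); add D.
Step 3: cheapest edge leaving the tree is C—H (11); add C.
Step 4: cheapest edge leaving the tree is C—E (4); add E.
Step 5: cheapest edge leaving the tree is E—F (11); add F.
Step 6: cheapest edge leaving the tree is A—F (6); add A.
Step 7: cheapest edge leaving the tree is B—F (9); add B.
Step 8: cheapest edge leaving the tree is B—I (5); add I.
The 2nd edge added is D—H.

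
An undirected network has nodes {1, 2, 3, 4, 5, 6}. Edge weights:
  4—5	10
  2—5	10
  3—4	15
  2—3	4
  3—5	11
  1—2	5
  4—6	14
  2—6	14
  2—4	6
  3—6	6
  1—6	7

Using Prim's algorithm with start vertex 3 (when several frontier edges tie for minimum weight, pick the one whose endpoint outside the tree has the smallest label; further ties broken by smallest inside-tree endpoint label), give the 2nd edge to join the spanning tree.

Prim's algorithm from 3:
Step 1: cheapest edge leaving the tree is 2—3 (4); add 2.
Step 2: cheapest edge leaving the tree is 1—2 (5); add 1.
Step 3: cheapest edge leaving the tree is 2—4 (6); add 4.
Step 4: cheapest edge leaving the tree is 3—6 (6); add 6.
Step 5: cheapest edge leaving the tree is 2—5 (10); add 5.
The 2nd edge added is 1—2.

1-2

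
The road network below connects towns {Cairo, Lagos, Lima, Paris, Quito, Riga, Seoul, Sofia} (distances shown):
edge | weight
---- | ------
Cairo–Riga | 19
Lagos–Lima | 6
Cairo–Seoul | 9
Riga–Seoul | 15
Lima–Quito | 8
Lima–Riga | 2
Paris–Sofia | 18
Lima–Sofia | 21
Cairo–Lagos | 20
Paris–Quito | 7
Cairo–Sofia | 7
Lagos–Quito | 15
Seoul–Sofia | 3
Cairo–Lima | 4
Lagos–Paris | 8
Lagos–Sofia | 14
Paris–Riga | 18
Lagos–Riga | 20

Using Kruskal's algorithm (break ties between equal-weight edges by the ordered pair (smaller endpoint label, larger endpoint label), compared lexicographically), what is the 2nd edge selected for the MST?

Sort edges by weight, then run Kruskal:
Lima–Riga (2): add — endpoints in different components.
Seoul–Sofia (3): add — endpoints in different components.
Cairo–Lima (4): add — endpoints in different components.
Lagos–Lima (6): add — endpoints in different components.
Cairo–Sofia (7): add — endpoints in different components.
Paris–Quito (7): add — endpoints in different components.
Lagos–Paris (8): add — endpoints in different components.
The 2nd edge added is Seoul–Sofia.

Seoul-Sofia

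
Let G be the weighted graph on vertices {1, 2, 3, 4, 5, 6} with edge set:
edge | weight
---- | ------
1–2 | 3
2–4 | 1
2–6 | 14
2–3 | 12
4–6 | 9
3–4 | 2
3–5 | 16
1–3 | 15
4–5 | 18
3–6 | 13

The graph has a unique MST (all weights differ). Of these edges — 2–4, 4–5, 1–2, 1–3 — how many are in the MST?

Kruskal's algorithm — process edges by increasing weight (ties by edge label):
2–4 (1): add — endpoints in different components.
3–4 (2): add — endpoints in different components.
1–2 (3): add — endpoints in different components.
4–6 (9): add — endpoints in different components.
2–3 (12): skip — 2 and 3 already connected.
3–6 (13): skip — 3 and 6 already connected.
2–6 (14): skip — 2 and 6 already connected.
1–3 (15): skip — 1 and 3 already connected.
3–5 (16): add — endpoints in different components.
MST edge set: {2–4, 3–4, 1–2, 4–6, 3–5}.
Of the listed edges, {2–4, 1–2} are in the MST → 2.

2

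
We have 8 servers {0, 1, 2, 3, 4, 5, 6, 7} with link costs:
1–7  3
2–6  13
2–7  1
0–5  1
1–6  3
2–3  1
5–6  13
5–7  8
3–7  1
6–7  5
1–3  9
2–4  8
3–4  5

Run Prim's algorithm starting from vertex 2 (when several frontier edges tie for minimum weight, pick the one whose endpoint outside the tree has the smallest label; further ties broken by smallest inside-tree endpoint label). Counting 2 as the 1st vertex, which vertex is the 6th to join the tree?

4

Prim, starting at 2.
Step 1: cheapest edge leaving the tree is 2–3 (1); add 3.
Step 2: cheapest edge leaving the tree is 2–7 (1); add 7.
Step 3: cheapest edge leaving the tree is 1–7 (3); add 1.
Step 4: cheapest edge leaving the tree is 1–6 (3); add 6.
Step 5: cheapest edge leaving the tree is 3–4 (5); add 4.
Step 6: cheapest edge leaving the tree is 5–7 (8); add 5.
Step 7: cheapest edge leaving the tree is 0–5 (1); add 0.
Vertex order: 2, 3, 7, 1, 6, 4, 5, 0. The 6th vertex is 4.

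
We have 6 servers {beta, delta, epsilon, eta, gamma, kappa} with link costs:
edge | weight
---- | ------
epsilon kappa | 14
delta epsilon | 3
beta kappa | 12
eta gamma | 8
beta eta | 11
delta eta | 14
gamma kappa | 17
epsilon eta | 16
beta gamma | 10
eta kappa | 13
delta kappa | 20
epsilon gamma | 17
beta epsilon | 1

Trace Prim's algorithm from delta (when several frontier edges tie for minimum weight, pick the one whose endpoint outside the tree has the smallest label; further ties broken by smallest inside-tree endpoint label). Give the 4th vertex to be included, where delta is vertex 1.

gamma

Prim's algorithm from delta:
Step 1: frontier [delta epsilon 3, delta eta 14, delta kappa 20] → take delta epsilon (3); add epsilon.
Step 2: frontier [delta eta 14, delta kappa 20, beta epsilon 1, epsilon kappa 14, epsilon eta 16, epsilon gamma 17] → take beta epsilon (1); add beta.
Step 3: frontier [beta gamma 10, beta eta 11, beta kappa 12, delta eta 14, delta kappa 20, epsilon kappa 14, epsilon eta 16, epsilon gamma 17] → take beta gamma (10); add gamma.
Step 4: frontier [beta eta 11, beta kappa 12, delta eta 14, delta kappa 20, epsilon kappa 14, epsilon eta 16, eta gamma 8, gamma kappa 17] → take eta gamma (8); add eta.
Step 5: frontier [beta kappa 12, delta kappa 20, epsilon kappa 14, eta kappa 13, gamma kappa 17] → take beta kappa (12); add kappa.
Vertex order: delta, epsilon, beta, gamma, eta, kappa. The 4th vertex is gamma.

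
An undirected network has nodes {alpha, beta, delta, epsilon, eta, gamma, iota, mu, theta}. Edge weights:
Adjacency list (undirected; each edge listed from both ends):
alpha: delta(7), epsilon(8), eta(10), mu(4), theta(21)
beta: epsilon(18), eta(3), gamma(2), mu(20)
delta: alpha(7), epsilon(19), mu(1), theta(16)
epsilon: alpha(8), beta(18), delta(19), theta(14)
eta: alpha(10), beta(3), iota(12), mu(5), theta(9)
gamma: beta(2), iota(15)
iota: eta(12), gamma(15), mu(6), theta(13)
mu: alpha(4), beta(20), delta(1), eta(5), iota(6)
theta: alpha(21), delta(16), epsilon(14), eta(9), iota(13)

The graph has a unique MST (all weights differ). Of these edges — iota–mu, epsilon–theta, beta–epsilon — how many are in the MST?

1

Kruskal: consider edges lightest-first.
delta–mu (1): add — endpoints in different components.
beta–gamma (2): add — endpoints in different components.
beta–eta (3): add — endpoints in different components.
alpha–mu (4): add — endpoints in different components.
eta–mu (5): add — endpoints in different components.
iota–mu (6): add — endpoints in different components.
alpha–delta (7): skip — delta and alpha already connected.
alpha–epsilon (8): add — endpoints in different components.
eta–theta (9): add — endpoints in different components.
MST edge set: {delta–mu, beta–gamma, beta–eta, alpha–mu, eta–mu, iota–mu, alpha–epsilon, eta–theta}.
Of the listed edges, {iota–mu} are in the MST → 1.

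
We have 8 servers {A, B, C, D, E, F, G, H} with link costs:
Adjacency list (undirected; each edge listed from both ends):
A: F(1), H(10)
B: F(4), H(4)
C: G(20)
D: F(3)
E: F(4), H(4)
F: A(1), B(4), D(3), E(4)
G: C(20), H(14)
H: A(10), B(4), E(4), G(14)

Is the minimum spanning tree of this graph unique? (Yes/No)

No

Kruskal: consider edges lightest-first.
A–F (1): add — endpoints in different components.
D–F (3): add — endpoints in different components.
B–F (4): add — endpoints in different components.
B–H (4): add — endpoints in different components.
E–F (4): add — endpoints in different components.
E–H (4): skip — E and H already connected.
A–H (10): skip — A and H already connected.
G–H (14): add — endpoints in different components.
C–G (20): add — endpoints in different components.
Non-tree edge E–H has weight 4, equal to the heaviest edge on its tree cycle — swapping gives another MST of the same weight. Not unique.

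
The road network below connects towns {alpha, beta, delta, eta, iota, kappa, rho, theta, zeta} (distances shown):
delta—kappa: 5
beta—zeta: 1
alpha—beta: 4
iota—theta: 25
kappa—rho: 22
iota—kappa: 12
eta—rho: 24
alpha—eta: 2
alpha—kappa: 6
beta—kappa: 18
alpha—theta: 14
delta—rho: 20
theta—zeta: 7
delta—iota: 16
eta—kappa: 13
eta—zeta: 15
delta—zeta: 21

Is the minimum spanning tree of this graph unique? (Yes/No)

Yes

Sort edges by weight, then run Kruskal:
beta—zeta (1): add — endpoints in different components.
alpha—eta (2): add — endpoints in different components.
alpha—beta (4): add — endpoints in different components.
delta—kappa (5): add — endpoints in different components.
alpha—kappa (6): add — endpoints in different components.
theta—zeta (7): add — endpoints in different components.
iota—kappa (12): add — endpoints in different components.
eta—kappa (13): skip — kappa and eta already connected.
alpha—theta (14): skip — alpha and theta already connected.
eta—zeta (15): skip — zeta and eta already connected.
delta—iota (16): skip — iota and delta already connected.
beta—kappa (18): skip — beta and kappa already connected.
delta—rho (20): add — endpoints in different components.
Every non-tree edge has weight strictly greater than the heaviest edge on the tree path between its endpoints, so the MST is unique.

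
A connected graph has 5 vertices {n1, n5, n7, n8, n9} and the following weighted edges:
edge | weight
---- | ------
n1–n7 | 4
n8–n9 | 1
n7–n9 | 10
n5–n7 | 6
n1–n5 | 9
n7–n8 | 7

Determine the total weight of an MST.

18

Grow the tree from n8 using Prim:
Step 1: frontier [n8–n9 1, n7–n8 7] → take n8–n9 (1); add n9.
Step 2: frontier [n7–n8 7, n7–n9 10] → take n7–n8 (7); add n7.
Step 3: frontier [n1–n7 4, n5–n7 6] → take n1–n7 (4); add n1.
Step 4: frontier [n1–n5 9, n5–n7 6] → take n5–n7 (6); add n5.
MST edges: n8–n9, n7–n8, n1–n7, n5–n7; total weight 1+7+4+6 = 18.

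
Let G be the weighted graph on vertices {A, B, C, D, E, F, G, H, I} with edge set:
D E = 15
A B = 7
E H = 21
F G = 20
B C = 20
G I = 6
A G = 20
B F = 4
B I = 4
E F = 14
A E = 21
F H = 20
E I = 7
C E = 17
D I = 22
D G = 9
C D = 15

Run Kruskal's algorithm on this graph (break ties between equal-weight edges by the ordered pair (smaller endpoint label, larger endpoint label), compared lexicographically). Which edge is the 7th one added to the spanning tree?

Sort edges by weight, then run Kruskal:
B F (4): add — endpoints in different components.
B I (4): add — endpoints in different components.
G I (6): add — endpoints in different components.
A B (7): add — endpoints in different components.
E I (7): add — endpoints in different components.
D G (9): add — endpoints in different components.
E F (14): skip — E and F already connected.
C D (15): add — endpoints in different components.
D E (15): skip — D and E already connected.
C E (17): skip — C and E already connected.
A G (20): skip — A and G already connected.
B C (20): skip — B and C already connected.
F G (20): skip — F and G already connected.
F H (20): add — endpoints in different components.
The 7th edge added is C D.

C-D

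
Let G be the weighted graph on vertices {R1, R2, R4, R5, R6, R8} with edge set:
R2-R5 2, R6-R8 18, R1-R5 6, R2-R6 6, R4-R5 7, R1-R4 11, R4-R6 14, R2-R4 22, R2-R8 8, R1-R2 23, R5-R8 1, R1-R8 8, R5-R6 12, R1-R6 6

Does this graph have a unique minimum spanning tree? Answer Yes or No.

Sort edges by weight, then run Kruskal:
R5-R8 (1): add. Components now {R6} {R4} {R5,R8} {R1} {R2}
R2-R5 (2): add. Components now {R6} {R4} {R2,R5,R8} {R1}
R1-R5 (6): add. Components now {R6} {R4} {R1,R2,R5,R8}
R1-R6 (6): add. Components now {R1,R2,R5,R6,R8} {R4}
R2-R6 (6): skip — R6 and R2 already connected.
R4-R5 (7): add. Components now {R1,R2,R4,R5,R6,R8}
Non-tree edge R2-R6 has weight 6, equal to the heaviest edge on its tree cycle — swapping gives another MST of the same weight. Not unique.

No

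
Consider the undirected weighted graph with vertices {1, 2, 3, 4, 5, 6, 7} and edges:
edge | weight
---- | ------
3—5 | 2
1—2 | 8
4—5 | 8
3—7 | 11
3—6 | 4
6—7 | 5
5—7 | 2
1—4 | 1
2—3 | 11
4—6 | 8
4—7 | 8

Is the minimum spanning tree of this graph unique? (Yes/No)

Sort edges by weight, then run Kruskal:
1—4 (1): add. Components now {1,4} {2} {3} {5} {6} {7}
3—5 (2): add. Components now {1,4} {2} {3,5} {6} {7}
5—7 (2): add. Components now {1,4} {2} {3,5,7} {6}
3—6 (4): add. Components now {1,4} {2} {3,5,6,7}
6—7 (5): skip — 6 and 7 already connected.
1—2 (8): add. Components now {1,2,4} {3,5,6,7}
4—5 (8): add. Components now {1,2,3,4,5,6,7}
Non-tree edge 4—7 has weight 8, equal to the heaviest edge on its tree cycle — swapping gives another MST of the same weight. Not unique.

No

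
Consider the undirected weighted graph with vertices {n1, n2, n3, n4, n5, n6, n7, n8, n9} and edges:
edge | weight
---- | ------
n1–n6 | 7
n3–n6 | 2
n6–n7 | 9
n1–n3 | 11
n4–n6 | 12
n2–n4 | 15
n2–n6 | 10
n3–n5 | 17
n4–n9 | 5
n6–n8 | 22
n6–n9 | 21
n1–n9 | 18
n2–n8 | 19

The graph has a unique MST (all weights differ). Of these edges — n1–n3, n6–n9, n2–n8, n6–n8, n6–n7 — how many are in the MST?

2

Sort edges by weight, then run Kruskal:
n3–n6 (2): add — endpoints in different components.
n4–n9 (5): add — endpoints in different components.
n1–n6 (7): add — endpoints in different components.
n6–n7 (9): add — endpoints in different components.
n2–n6 (10): add — endpoints in different components.
n1–n3 (11): skip — n1 and n3 already connected.
n4–n6 (12): add — endpoints in different components.
n2–n4 (15): skip — n4 and n2 already connected.
n3–n5 (17): add — endpoints in different components.
n1–n9 (18): skip — n1 and n9 already connected.
n2–n8 (19): add — endpoints in different components.
MST edge set: {n3–n6, n4–n9, n1–n6, n6–n7, n2–n6, n4–n6, n3–n5, n2–n8}.
Of the listed edges, {n2–n8, n6–n7} are in the MST → 2.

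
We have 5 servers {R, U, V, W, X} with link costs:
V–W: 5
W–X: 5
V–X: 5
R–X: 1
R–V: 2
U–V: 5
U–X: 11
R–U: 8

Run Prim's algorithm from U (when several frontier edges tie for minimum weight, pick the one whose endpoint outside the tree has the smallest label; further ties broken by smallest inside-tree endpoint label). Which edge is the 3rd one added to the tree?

R-X

Grow the tree from U using Prim:
Step 1: frontier [U–V 5, R–U 8, U–X 11] → take U–V (5); add V.
Step 2: frontier [R–U 8, U–X 11, R–V 2, V–W 5, V–X 5] → take R–V (2); add R.
Step 3: frontier [R–X 1, U–X 11, V–W 5, V–X 5] → take R–X (1); add X.
Step 4: frontier [V–W 5, W–X 5] → take V–W (5); add W.
The 3rd edge added is R–X.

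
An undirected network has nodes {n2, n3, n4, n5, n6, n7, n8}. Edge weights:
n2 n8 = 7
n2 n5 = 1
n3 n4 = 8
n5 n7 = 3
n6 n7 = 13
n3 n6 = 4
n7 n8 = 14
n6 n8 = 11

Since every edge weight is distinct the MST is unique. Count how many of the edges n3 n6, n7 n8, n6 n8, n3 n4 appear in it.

Kruskal's algorithm — process edges by increasing weight (ties by edge label):
n2 n5 (1): add. Components now {n4} {n2,n5} {n8} {n3} {n7} {n6}
n5 n7 (3): add. Components now {n4} {n2,n5,n7} {n8} {n3} {n6}
n3 n6 (4): add. Components now {n4} {n2,n5,n7} {n8} {n3,n6}
n2 n8 (7): add. Components now {n4} {n2,n5,n7,n8} {n3,n6}
n3 n4 (8): add. Components now {n3,n4,n6} {n2,n5,n7,n8}
n6 n8 (11): add. Components now {n2,n3,n4,n5,n6,n7,n8}
MST edge set: {n2 n5, n5 n7, n3 n6, n2 n8, n3 n4, n6 n8}.
Of the listed edges, {n3 n6, n6 n8, n3 n4} are in the MST → 3.

3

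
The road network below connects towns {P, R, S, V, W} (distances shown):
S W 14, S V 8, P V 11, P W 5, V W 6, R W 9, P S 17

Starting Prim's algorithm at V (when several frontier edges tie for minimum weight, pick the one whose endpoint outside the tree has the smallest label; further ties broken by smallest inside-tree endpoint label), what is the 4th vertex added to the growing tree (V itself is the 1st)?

Grow the tree from V using Prim:
Step 1: frontier [V W 6, S V 8, P V 11] → take V W (6); add W.
Step 2: frontier [S V 8, P V 11, P W 5, R W 9, S W 14] → take P W (5); add P.
Step 3: frontier [P S 17, S V 8, R W 9, S W 14] → take S V (8); add S.
Step 4: frontier [R W 9] → take R W (9); add R.
Vertex order: V, W, P, S, R. The 4th vertex is S.

S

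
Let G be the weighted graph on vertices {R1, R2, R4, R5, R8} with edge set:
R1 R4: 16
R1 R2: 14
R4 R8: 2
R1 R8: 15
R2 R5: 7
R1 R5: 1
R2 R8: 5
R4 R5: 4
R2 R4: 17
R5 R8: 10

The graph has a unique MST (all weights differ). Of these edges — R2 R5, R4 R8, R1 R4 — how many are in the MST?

Kruskal's algorithm — process edges by increasing weight (ties by edge label):
R1 R5 (1): add. Components now {R1,R5} {R8} {R4} {R2}
R4 R8 (2): add. Components now {R1,R5} {R4,R8} {R2}
R4 R5 (4): add. Components now {R1,R4,R5,R8} {R2}
R2 R8 (5): add. Components now {R1,R2,R4,R5,R8}
MST edge set: {R1 R5, R4 R8, R4 R5, R2 R8}.
Of the listed edges, {R4 R8} are in the MST → 1.

1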